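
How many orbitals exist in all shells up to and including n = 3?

Total orbitals = 1² + 2² + 3² = 14.

14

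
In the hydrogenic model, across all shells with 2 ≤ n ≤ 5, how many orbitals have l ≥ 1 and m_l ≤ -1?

Per-shell orbital counts meeting the constraint:
n=2 → 1; n=3 → 3; n=4 → 6; n=5 → 10.
Total orbitals: 1 + 3 + 6 + 10 = 20.

20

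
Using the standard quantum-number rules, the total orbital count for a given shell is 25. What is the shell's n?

n² = 25 ⇒ n = 5.

n = 5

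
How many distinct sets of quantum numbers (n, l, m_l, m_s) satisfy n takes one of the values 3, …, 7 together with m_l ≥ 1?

110

For each n in the range, tally the orbitals obeying m_l ≥ 1:
n=3 → 3; n=4 → 6; n=5 → 10; n=6 → 15; n=7 → 21.
Orbitals: 3 + 6 + 10 + 15 + 21 = 55. Including both spin states (m_s = ±1/2) gives 2 × 55 = 110 states.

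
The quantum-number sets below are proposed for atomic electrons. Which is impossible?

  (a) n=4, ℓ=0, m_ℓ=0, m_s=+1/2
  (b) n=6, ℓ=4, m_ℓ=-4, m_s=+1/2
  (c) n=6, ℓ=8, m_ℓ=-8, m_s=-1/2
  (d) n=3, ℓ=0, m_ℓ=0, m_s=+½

(c) has ℓ = 8 ≥ n = 6, violating 0 ≤ ℓ ≤ n−1.
The remaining sets (a), (b), (d) satisfy all four rules.

(c)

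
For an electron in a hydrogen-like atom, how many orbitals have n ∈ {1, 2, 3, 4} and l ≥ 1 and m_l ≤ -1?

Treat each shell separately and count matching orbitals:
n=2 → 1; n=3 → 3; n=4 → 6.
Total orbitals: 1 + 3 + 6 = 10.

10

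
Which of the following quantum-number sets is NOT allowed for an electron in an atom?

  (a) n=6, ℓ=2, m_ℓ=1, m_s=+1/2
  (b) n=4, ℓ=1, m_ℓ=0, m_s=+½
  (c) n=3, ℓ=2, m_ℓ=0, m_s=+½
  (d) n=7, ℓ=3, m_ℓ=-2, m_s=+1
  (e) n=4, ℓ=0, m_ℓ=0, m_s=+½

(d)

(d) has m_s = +1, but an electron's spin must be ±1/2.
The remaining sets (a), (b), (c), (e) satisfy all four rules.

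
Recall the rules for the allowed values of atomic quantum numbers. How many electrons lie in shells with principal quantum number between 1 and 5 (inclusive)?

110

Shell n has n² orbitals: 1²=1 + 2²=4 + 3²=9 + 4²=16 + 5²=25 = 55 orbitals.
Two spin states per orbital: 2 × 55 = 110 electrons.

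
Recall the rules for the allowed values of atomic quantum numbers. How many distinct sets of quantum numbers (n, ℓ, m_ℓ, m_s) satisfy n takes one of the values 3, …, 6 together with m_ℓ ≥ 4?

Treat each shell separately and count matching orbitals:
n=5 → 1; n=6 → 3.
Orbitals: 1 + 3 = 4. Including both spin states (m_s = ±1/2) gives 2 × 4 = 8 states.

8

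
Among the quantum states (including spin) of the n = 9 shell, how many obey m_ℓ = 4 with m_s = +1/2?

5

For n = 9, ℓ ranges over 0 … 8.
Contributions: ℓ=4 → 1; ℓ=5 → 1; ℓ=6 → 1; ℓ=7 → 1; ℓ=8 → 1.
Orbitals: 1 + 1 + 1 + 1 + 1 = 5. With m_s fixed to a single value there is one state per orbital, giving 5 states.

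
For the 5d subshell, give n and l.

n = 5, l = 2

The leading integer gives n = 5; the letter 'd' means l = 2.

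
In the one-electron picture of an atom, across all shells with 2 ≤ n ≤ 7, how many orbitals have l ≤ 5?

Per-shell orbital counts meeting the constraint:
n=2 → 4; n=3 → 9; n=4 → 16; n=5 → 25; n=6 → 36; n=7 → 36.
Total orbitals: 4 + 9 + 16 + 25 + 36 + 36 = 126.

126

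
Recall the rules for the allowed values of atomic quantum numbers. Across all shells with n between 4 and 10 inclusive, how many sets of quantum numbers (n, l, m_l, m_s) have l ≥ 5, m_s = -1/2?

Count contributing orbitals for each principal shell:
n=6 → 11; n=7 → 24; n=8 → 39; n=9 → 56; n=10 → 75.
Orbitals: 11 + 24 + 39 + 56 + 75 = 205. With m_s fixed to -1/2 there is one state per orbital, so 205 states.

205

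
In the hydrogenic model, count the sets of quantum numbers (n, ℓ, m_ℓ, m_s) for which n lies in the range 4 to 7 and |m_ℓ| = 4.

Count contributing orbitals for each principal shell:
n=5 → 2; n=6 → 4; n=7 → 6.
Orbitals: 2 + 4 + 6 = 12. Including both spin states (m_s = ±1/2) gives 2 × 12 = 24 states.

24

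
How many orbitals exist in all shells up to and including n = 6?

Total orbitals = 1² + 2² + 3² + 4² + 5² + 6² = 91.

91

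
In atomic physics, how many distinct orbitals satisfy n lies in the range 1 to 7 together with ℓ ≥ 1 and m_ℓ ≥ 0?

77

Count contributing orbitals for each principal shell:
n=2 → 2; n=3 → 5; n=4 → 9; n=5 → 14; n=6 → 20; n=7 → 27.
Total orbitals: 2 + 5 + 9 + 14 + 20 + 27 = 77.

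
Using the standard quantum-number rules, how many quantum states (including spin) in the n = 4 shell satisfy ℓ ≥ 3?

14

The n = 4 shell has ℓ = 0 through 3; check each.
Per ℓ-value: ℓ=3 → 7.
Orbitals: 7. Each orbital carries two spin states, so 7 × 2 = 14 states.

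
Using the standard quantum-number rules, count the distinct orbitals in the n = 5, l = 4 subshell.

A subshell has 2l+1 orbitals; with l = 4, that's 9.

9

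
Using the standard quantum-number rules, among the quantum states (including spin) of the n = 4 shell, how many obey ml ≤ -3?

2

The (l, ml) pairs meeting ml ≤ -3 give: l=3 → 1.
Orbitals: 1. Each orbital carries two spin states, so 1 × 2 = 2 states.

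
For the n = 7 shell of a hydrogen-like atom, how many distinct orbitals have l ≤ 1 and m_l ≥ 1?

1

With n = 7 the allowed l are 0, 1, …, 6.
Contributions: l=1 → 1.
Total orbitals: 1.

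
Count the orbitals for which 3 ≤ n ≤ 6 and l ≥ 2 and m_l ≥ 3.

10

For each n in the range, tally the orbitals obeying l ≥ 2 and m_l ≥ 3:
n=4 → 1; n=5 → 3; n=6 → 6.
Total orbitals: 1 + 3 + 6 = 10.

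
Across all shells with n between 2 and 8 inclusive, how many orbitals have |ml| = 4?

20

For each n in the range, tally the orbitals obeying |ml| = 4:
n=5 → 2; n=6 → 4; n=7 → 6; n=8 → 8.
Total orbitals: 2 + 4 + 6 + 8 = 20.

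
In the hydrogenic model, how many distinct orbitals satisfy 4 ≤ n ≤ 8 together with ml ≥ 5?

Work shell by shell — for each n, count the (l, ml) pairs that satisfy ml ≥ 5:
n=6 → 1; n=7 → 3; n=8 → 6.
Total orbitals: 1 + 3 + 6 = 10.

10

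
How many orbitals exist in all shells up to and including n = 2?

5

Total orbitals = 1² + 2² = 5.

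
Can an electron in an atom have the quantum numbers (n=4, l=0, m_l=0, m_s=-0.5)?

Allowed

n = 4 is a positive integer. l = 0 satisfies 0 ≤ l ≤ n−1 = 3. m_l = 0 lies in the range −l … +l (here 0). m_s = -1/2 is one of ±1/2.
All four constraints are satisfied.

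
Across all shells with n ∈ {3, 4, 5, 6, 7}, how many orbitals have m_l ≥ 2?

Treat each shell separately and count matching orbitals:
n=3 → 1; n=4 → 3; n=5 → 6; n=6 → 10; n=7 → 15.
Total orbitals: 1 + 3 + 6 + 10 + 15 = 35.

35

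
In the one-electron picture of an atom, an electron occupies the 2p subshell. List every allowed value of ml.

-1, 0, 1

The 2p subshell has l = 1, and ml takes every integer from −l to +l. With l = 1 that gives the 3 values -1, 0, 1.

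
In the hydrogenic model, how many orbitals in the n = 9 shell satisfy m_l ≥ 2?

Orbitals with m_l ≥ 2, by l: l=2 → 1; l=3 → 2; l=4 → 3; l=5 → 4; l=6 → 5; l=7 → 6; l=8 → 7.
Total orbitals: 1 + 2 + 3 + 4 + 5 + 6 + 7 = 28.

28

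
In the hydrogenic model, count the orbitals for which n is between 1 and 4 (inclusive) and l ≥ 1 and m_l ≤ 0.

For each n in the range, tally the orbitals obeying l ≥ 1 and m_l ≤ 0:
n=2 → 2; n=3 → 5; n=4 → 9.
Total orbitals: 2 + 5 + 9 = 16.

16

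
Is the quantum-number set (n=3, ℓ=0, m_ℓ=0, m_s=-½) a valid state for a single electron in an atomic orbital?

n = 3 is a positive integer. ℓ = 0 satisfies 0 ≤ ℓ ≤ n−1 = 2. m_ℓ = 0 lies in the range −ℓ … +ℓ (here 0). m_s = -1/2 is one of ±1/2.
All four constraints are satisfied.

Allowed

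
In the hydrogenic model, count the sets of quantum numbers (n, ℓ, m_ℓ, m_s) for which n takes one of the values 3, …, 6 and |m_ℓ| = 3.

Treat each shell separately and count matching orbitals:
n=4 → 2; n=5 → 4; n=6 → 6.
Orbitals: 2 + 4 + 6 = 12. Including both spin states (m_s = ±1/2) gives 2 × 12 = 24 states.

24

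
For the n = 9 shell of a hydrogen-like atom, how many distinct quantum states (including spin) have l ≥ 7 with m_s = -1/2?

32

Per l-value: l=7 → 15; l=8 → 17.
Orbitals: 15 + 17 = 32. With m_s fixed to a single value there is one state per orbital, giving 32 states.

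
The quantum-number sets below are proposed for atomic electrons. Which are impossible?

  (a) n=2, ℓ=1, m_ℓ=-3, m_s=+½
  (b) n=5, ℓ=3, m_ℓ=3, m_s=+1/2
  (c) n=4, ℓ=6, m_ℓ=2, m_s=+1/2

(a) and (c)

(a) has |m_ℓ| = 3 > ℓ = 1, violating −ℓ ≤ m_ℓ ≤ ℓ.
(c) has ℓ = 6 ≥ n = 4, violating 0 ≤ ℓ ≤ n−1.
The remaining set (b) satisfies all four rules.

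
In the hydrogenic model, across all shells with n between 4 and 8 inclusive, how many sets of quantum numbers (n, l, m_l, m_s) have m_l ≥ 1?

160

Go shell by shell, enumerating (l, m_l) with m_l ≥ 1:
n=4 → 6; n=5 → 10; n=6 → 15; n=7 → 21; n=8 → 28.
Orbitals: 6 + 10 + 15 + 21 + 28 = 80. Including both spin states (m_s = ±1/2) gives 2 × 80 = 160 states.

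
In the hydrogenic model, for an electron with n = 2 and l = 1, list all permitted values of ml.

-1, 0, 1

ml takes every integer from −l to +l. With l = 1 that gives the 3 values -1, 0, 1.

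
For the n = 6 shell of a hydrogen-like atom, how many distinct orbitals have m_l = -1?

Go through l = 0, …, 5 (the values permitted for n = 6).
The (l, m_l) pairs meeting m_l = -1 give: l=1 → 1; l=2 → 1; l=3 → 1; l=4 → 1; l=5 → 1.
Total orbitals: 1 + 1 + 1 + 1 + 1 = 5.

5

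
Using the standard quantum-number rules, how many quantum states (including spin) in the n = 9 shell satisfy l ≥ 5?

112

For n = 9, l ranges over 0 … 8.
Contributions: l=5 → 11; l=6 → 13; l=7 → 15; l=8 → 17.
Orbitals: 11 + 13 + 15 + 17 = 56. Each orbital carries two spin states, so 56 × 2 = 112 states.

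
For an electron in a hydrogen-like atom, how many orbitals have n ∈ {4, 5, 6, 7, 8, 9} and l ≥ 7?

47

Go shell by shell, enumerating (l, ml) with l ≥ 7:
n=8 → 15; n=9 → 32.
Total orbitals: 15 + 32 = 47.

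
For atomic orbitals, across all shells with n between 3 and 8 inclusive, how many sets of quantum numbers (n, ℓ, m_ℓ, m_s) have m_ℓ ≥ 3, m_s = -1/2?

Work shell by shell — for each n, count the (ℓ, m_ℓ) pairs that satisfy m_ℓ ≥ 3:
n=4 → 1; n=5 → 3; n=6 → 6; n=7 → 10; n=8 → 15.
Orbitals: 1 + 3 + 6 + 10 + 15 = 35. With m_s fixed to -1/2 there is one state per orbital, so 35 states.

35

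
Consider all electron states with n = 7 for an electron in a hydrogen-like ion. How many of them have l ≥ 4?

The n = 7 shell has l = 0 through 6; check each.
Contributions: l=4 → 9; l=5 → 11; l=6 → 13.
Orbitals: 9 + 11 + 13 = 33. Each orbital carries two spin states, so 33 × 2 = 66 states.

66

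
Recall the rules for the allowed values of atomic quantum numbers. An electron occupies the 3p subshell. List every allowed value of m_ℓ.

The 3p subshell has ℓ = 1, and m_ℓ takes every integer from −ℓ to +ℓ. With ℓ = 1 that gives the 3 values -1, 0, 1.

-1, 0, 1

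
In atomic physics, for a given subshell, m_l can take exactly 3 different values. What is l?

l = 1

m_l ranges over 2l+1 integers, so 2l+1 = 3 ⇒ l = 1.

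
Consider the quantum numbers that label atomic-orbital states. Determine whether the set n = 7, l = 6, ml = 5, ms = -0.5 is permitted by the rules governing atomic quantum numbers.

Allowed

n = 7 is a positive integer. l = 6 satisfies 0 ≤ l ≤ n−1 = 6. ml = 5 lies in the range −l … +l (here −6 … 6). ms = -1/2 is one of ±1/2.
All four constraints are satisfied.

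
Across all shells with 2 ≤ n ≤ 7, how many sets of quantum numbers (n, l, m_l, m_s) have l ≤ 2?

98

Work shell by shell — for each n, count the (l, m_l) pairs that satisfy l ≤ 2:
n=2 → 4; n=3 → 9; n=4 → 9; n=5 → 9; n=6 → 9; n=7 → 9.
Orbitals: 4 + 9 + 9 + 9 + 9 + 9 = 49. Including both spin states (m_s = ±1/2) gives 2 × 49 = 98 states.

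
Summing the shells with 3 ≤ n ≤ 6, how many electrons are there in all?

Shell n has n² orbitals: 3²=9 + 4²=16 + 5²=25 + 6²=36 = 86 orbitals.
Two spin states per orbital: 2 × 86 = 172 electrons.

172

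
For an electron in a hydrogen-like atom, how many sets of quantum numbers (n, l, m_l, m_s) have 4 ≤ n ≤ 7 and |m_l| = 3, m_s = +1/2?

20

Go shell by shell, enumerating (l, m_l) with |m_l| = 3:
n=4 → 2; n=5 → 4; n=6 → 6; n=7 → 8.
Orbitals: 2 + 4 + 6 + 8 = 20. With m_s fixed to +1/2 there is one state per orbital, so 20 states.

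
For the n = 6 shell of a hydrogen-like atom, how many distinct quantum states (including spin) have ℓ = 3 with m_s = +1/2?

7

With n = 6 the allowed ℓ are 0, 1, …, 5.
Contributions: ℓ=3 → 7.
Orbitals: 7. With m_s fixed to a single value there is one state per orbital, giving 7 states.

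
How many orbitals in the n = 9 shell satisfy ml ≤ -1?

Contributions: l=1 → 1; l=2 → 2; l=3 → 3; l=4 → 4; l=5 → 5; l=6 → 6; l=7 → 7; l=8 → 8.
Total orbitals: 1 + 2 + 3 + 4 + 5 + 6 + 7 + 8 = 36.

36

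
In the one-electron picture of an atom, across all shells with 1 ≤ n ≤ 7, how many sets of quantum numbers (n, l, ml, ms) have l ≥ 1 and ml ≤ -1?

112

Per-shell orbital counts meeting the constraint:
n=2 → 1; n=3 → 3; n=4 → 6; n=5 → 10; n=6 → 15; n=7 → 21.
Orbitals: 1 + 3 + 6 + 10 + 15 + 21 = 56. Including both spin states (ms = ±1/2) gives 2 × 56 = 112 states.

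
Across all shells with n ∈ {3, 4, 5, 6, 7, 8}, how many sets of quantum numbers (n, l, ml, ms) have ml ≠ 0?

332

Treat each shell separately and count matching orbitals:
n=3 → 6; n=4 → 12; n=5 → 20; n=6 → 30; n=7 → 42; n=8 → 56.
Orbitals: 6 + 12 + 20 + 30 + 42 + 56 = 166. Including both spin states (ms = ±1/2) gives 2 × 166 = 332 states.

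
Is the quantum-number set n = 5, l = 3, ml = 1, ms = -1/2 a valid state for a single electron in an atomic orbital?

Valid

n = 5 is a positive integer. l = 3 satisfies 0 ≤ l ≤ n−1 = 4. ml = 1 lies in the range −l … +l (here −3 … 3). ms = -1/2 is one of ±1/2.
All four constraints are satisfied.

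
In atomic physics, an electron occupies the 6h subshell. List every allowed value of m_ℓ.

The 6h subshell has ℓ = 5, and m_ℓ takes every integer from −ℓ to +ℓ. With ℓ = 5 that gives the 11 values -5, -4, -3, -2, -1, 0, 1, 2, 3, 4, 5.

-5, -4, -3, -2, -1, 0, 1, 2, 3, 4, 5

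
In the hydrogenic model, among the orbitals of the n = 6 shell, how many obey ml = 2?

Contributions: l=2 → 1; l=3 → 1; l=4 → 1; l=5 → 1.
Total orbitals: 1 + 1 + 1 + 1 = 4.

4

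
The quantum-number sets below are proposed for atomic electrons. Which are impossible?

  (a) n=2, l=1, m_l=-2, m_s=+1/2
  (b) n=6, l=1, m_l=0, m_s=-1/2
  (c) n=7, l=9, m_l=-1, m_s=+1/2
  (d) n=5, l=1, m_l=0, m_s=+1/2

(a) and (c)

(a) has |m_l| = 2 > l = 1, violating −l ≤ m_l ≤ l.
(c) has l = 9 ≥ n = 7, violating 0 ≤ l ≤ n−1.
The remaining sets (b), (d) satisfy all four rules.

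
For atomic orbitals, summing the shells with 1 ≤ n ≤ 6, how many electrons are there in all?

182

Shell n has n² orbitals: 1²=1 + 2²=4 + 3²=9 + 4²=16 + 5²=25 + 6²=36 = 91 orbitals.
Two spin states per orbital: 2 × 91 = 182 electrons.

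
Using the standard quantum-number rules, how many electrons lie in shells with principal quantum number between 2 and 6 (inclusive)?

Shell n has n² orbitals: 2²=4 + 3²=9 + 4²=16 + 5²=25 + 6²=36 = 90 orbitals.
Two spin states per orbital: 2 × 90 = 180 electrons.

180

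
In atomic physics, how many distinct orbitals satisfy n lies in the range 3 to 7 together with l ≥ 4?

Count contributing orbitals for each principal shell:
n=5 → 9; n=6 → 20; n=7 → 33.
Total orbitals: 9 + 20 + 33 = 62.

62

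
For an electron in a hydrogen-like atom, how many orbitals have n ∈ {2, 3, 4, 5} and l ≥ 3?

23

Per-shell orbital counts meeting the constraint:
n=4 → 7; n=5 → 16.
Total orbitals: 7 + 16 = 23.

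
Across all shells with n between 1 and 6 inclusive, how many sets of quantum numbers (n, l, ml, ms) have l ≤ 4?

Per-shell orbital counts meeting the constraint:
n=1 → 1; n=2 → 4; n=3 → 9; n=4 → 16; n=5 → 25; n=6 → 25.
Orbitals: 1 + 4 + 9 + 16 + 25 + 25 = 80. Including both spin states (ms = ±1/2) gives 2 × 80 = 160 states.

160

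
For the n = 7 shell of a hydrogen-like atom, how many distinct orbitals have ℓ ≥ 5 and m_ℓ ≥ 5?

3

Orbitals with ℓ ≥ 5 and m_ℓ ≥ 5, by ℓ: ℓ=5 → 1; ℓ=6 → 2.
Total orbitals: 1 + 2 = 3.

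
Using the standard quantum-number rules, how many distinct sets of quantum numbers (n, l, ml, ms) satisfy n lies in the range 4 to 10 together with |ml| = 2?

140

Per-shell orbital counts meeting the constraint:
n=4 → 4; n=5 → 6; n=6 → 8; n=7 → 10; n=8 → 12; n=9 → 14; n=10 → 16.
Orbitals: 4 + 6 + 8 + 10 + 12 + 14 + 16 = 70. Including both spin states (ms = ±1/2) gives 2 × 70 = 140 states.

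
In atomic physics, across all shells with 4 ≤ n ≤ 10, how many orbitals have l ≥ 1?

Treat each shell separately and count matching orbitals:
n=4 → 15; n=5 → 24; n=6 → 35; n=7 → 48; n=8 → 63; n=9 → 80; n=10 → 99.
Total orbitals: 15 + 24 + 35 + 48 + 63 + 80 + 99 = 364.

364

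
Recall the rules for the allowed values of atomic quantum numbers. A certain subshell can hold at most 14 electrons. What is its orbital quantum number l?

l = 3 (f)

2(2l+1) = 14 ⇒ 2l+1 = 7 ⇒ l = 3.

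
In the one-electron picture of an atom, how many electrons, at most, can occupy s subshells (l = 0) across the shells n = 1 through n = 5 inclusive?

10

An s subshell (l = 0) exists for every n ≥ 1, so shells n = 1, 2, 3, 4, 5 each contribute one — 5 subshells.
Since each s subshell holds 2(2·0+1) = 2 electrons, the total is 5 × 2 = 10.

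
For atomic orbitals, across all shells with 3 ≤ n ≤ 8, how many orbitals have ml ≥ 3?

Work shell by shell — for each n, count the (l, ml) pairs that satisfy ml ≥ 3:
n=4 → 1; n=5 → 3; n=6 → 6; n=7 → 10; n=8 → 15.
Total orbitals: 1 + 3 + 6 + 10 + 15 = 35.

35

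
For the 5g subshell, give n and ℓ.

n = 5, ℓ = 4

The leading integer gives n = 5; the letter 'g' means ℓ = 4.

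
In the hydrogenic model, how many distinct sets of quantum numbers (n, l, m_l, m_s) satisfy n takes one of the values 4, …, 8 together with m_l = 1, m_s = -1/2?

Per-shell orbital counts meeting the constraint:
n=4 → 3; n=5 → 4; n=6 → 5; n=7 → 6; n=8 → 7.
Orbitals: 3 + 4 + 5 + 6 + 7 = 25. With m_s fixed to -1/2 there is one state per orbital, so 25 states.

25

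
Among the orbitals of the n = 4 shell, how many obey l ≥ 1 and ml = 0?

3

With n = 4 the allowed l are 0, 1, …, 3.
Contributions: l=1 → 1; l=2 → 1; l=3 → 1.
Total orbitals: 1 + 1 + 1 = 3.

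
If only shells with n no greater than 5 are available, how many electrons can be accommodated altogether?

Total orbitals = 1² + 2² + 3² + 4² + 5² = 55. Doubling for spin gives 110 electrons.

110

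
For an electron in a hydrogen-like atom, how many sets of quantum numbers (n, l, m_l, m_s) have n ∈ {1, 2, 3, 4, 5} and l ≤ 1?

Count contributing orbitals for each principal shell:
n=1 → 1; n=2 → 4; n=3 → 4; n=4 → 4; n=5 → 4.
Orbitals: 1 + 4 + 4 + 4 + 4 = 17. Including both spin states (m_s = ±1/2) gives 2 × 17 = 34 states.

34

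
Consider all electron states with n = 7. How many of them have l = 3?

For n = 7, l ranges over 0 … 6.
Orbitals with l = 3, by l: l=3 → 7.
Orbitals: 7. Each orbital carries two spin states, so 7 × 2 = 14 states.

14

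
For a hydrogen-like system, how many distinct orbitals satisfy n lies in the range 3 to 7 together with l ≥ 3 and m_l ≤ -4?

Work shell by shell — for each n, count the (l, m_l) pairs that satisfy l ≥ 3 and m_l ≤ -4:
n=5 → 1; n=6 → 3; n=7 → 6.
Total orbitals: 1 + 3 + 6 = 10.

10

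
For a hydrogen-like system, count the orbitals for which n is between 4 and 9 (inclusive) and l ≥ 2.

247

Treat each shell separately and count matching orbitals:
n=4 → 12; n=5 → 21; n=6 → 32; n=7 → 45; n=8 → 60; n=9 → 77.
Total orbitals: 12 + 21 + 32 + 45 + 60 + 77 = 247.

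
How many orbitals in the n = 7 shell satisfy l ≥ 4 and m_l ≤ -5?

Contributions: l=5 → 1; l=6 → 2.
Total orbitals: 1 + 2 = 3.

3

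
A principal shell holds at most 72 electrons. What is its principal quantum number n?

n = 6

2n² = 72 ⇒ n² = 36 ⇒ n = 6.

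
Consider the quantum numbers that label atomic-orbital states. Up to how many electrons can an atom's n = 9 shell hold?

A shell holds 2n² electrons: 2 × 9² = 2 × 81 = 162.

162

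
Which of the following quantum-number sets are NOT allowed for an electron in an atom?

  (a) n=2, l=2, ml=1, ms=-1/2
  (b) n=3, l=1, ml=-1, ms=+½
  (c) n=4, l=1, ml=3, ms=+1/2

(a) has l = 2 ≥ n = 2, violating 0 ≤ l ≤ n−1.
(c) has |ml| = 3 > l = 1, violating −l ≤ ml ≤ l.
The remaining set (b) satisfies all four rules.

(a) and (c)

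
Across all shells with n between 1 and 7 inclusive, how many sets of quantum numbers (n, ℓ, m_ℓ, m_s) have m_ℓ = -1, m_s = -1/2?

21

Per-shell orbital counts meeting the constraint:
n=2 → 1; n=3 → 2; n=4 → 3; n=5 → 4; n=6 → 5; n=7 → 6.
Orbitals: 1 + 2 + 3 + 4 + 5 + 6 = 21. With m_s fixed to -1/2 there is one state per orbital, so 21 states.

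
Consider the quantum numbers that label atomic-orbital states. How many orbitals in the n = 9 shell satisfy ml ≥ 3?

With n = 9 the allowed l are 0, 1, …, 8.
Contributions: l=3 → 1; l=4 → 2; l=5 → 3; l=6 → 4; l=7 → 5; l=8 → 6.
Total orbitals: 1 + 2 + 3 + 4 + 5 + 6 = 21.

21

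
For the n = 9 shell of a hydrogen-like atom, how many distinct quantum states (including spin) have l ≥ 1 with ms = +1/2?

80

The n = 9 shell has l = 0 through 8; check each.
Orbitals with l ≥ 1, by l: l=1 → 3; l=2 → 5; l=3 → 7; l=4 → 9; l=5 → 11; l=6 → 13; l=7 → 15; l=8 → 17.
Orbitals: 3 + 5 + 7 + 9 + 11 + 13 + 15 + 17 = 80. With ms fixed to a single value there is one state per orbital, giving 80 states.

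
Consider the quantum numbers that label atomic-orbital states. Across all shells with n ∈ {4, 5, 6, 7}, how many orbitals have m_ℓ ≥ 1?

52

Treat each shell separately and count matching orbitals:
n=4 → 6; n=5 → 10; n=6 → 15; n=7 → 21.
Total orbitals: 6 + 10 + 15 + 21 = 52.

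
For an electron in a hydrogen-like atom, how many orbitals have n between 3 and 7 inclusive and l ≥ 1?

130

Count contributing orbitals for each principal shell:
n=3 → 8; n=4 → 15; n=5 → 24; n=6 → 35; n=7 → 48.
Total orbitals: 8 + 15 + 24 + 35 + 48 = 130.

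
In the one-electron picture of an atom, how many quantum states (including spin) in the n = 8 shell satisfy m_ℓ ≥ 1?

Go through ℓ = 0, …, 7 (the values permitted for n = 8).
Per ℓ-value: ℓ=1 → 1; ℓ=2 → 2; ℓ=3 → 3; ℓ=4 → 4; ℓ=5 → 5; ℓ=6 → 6; ℓ=7 → 7.
Orbitals: 1 + 2 + 3 + 4 + 5 + 6 + 7 = 28. Each orbital carries two spin states, so 28 × 2 = 56 states.

56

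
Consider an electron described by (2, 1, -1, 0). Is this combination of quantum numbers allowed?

Not allowed

The spin quantum number for an electron can only be m_s = +1/2 or −1/2; m_s = 0 is not one of those.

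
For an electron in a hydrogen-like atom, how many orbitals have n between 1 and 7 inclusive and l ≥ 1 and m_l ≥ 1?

For each n in the range, tally the orbitals obeying l ≥ 1 and m_l ≥ 1:
n=2 → 1; n=3 → 3; n=4 → 6; n=5 → 10; n=6 → 15; n=7 → 21.
Total orbitals: 1 + 3 + 6 + 10 + 15 + 21 = 56.

56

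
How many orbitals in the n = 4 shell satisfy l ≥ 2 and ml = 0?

2

The n = 4 shell has l = 0 through 3; check each.
The (l, ml) pairs meeting l ≥ 2 and ml = 0 give: l=2 → 1; l=3 → 1.
Total orbitals: 1 + 1 = 2.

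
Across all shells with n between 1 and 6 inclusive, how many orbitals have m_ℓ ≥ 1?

35

Work shell by shell — for each n, count the (ℓ, m_ℓ) pairs that satisfy m_ℓ ≥ 1:
n=2 → 1; n=3 → 3; n=4 → 6; n=5 → 10; n=6 → 15.
Total orbitals: 1 + 3 + 6 + 10 + 15 = 35.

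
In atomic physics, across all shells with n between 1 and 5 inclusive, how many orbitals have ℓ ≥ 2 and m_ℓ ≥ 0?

22

For each n in the range, tally the orbitals obeying ℓ ≥ 2 and m_ℓ ≥ 0:
n=3 → 3; n=4 → 7; n=5 → 12.
Total orbitals: 3 + 7 + 12 = 22.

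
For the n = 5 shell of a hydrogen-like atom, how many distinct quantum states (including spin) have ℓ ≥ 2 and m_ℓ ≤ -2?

12

Go through ℓ = 0, …, 4 (the values permitted for n = 5).
Per ℓ-value: ℓ=2 → 1; ℓ=3 → 2; ℓ=4 → 3.
Orbitals: 1 + 2 + 3 = 6. Each orbital carries two spin states, so 6 × 2 = 12 states.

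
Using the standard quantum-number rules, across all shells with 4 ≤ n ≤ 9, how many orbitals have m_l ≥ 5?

20

Treat each shell separately and count matching orbitals:
n=6 → 1; n=7 → 3; n=8 → 6; n=9 → 10.
Total orbitals: 1 + 3 + 6 + 10 = 20.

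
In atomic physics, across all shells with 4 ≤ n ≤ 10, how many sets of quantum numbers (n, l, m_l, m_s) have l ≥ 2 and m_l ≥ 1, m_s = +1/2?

For each n in the range, tally the orbitals obeying l ≥ 2 and m_l ≥ 1:
n=4 → 5; n=5 → 9; n=6 → 14; n=7 → 20; n=8 → 27; n=9 → 35; n=10 → 44.
Orbitals: 5 + 9 + 14 + 20 + 27 + 35 + 44 = 154. With m_s fixed to +1/2 there is one state per orbital, so 154 states.

154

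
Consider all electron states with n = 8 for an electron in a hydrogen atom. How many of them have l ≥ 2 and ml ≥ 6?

6

Per l-value: l=6 → 1; l=7 → 2.
Orbitals: 1 + 2 = 3. Each orbital carries two spin states, so 3 × 2 = 6 states.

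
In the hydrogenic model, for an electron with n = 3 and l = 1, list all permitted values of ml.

-1, 0, 1

ml takes every integer from −l to +l. With l = 1 that gives the 3 values -1, 0, 1.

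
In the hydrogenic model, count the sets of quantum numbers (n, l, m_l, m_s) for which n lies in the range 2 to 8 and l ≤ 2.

Per-shell orbital counts meeting the constraint:
n=2 → 4; n=3 → 9; n=4 → 9; n=5 → 9; n=6 → 9; n=7 → 9; n=8 → 9.
Orbitals: 4 + 9 + 9 + 9 + 9 + 9 + 9 = 58. Including both spin states (m_s = ±1/2) gives 2 × 58 = 116 states.

116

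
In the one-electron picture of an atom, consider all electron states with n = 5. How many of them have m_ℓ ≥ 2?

Contributions: ℓ=2 → 1; ℓ=3 → 2; ℓ=4 → 3.
Orbitals: 1 + 2 + 3 = 6. Each orbital carries two spin states, so 6 × 2 = 12 states.

12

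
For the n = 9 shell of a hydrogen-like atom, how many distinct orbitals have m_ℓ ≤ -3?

21

Go through ℓ = 0, …, 8 (the values permitted for n = 9).
Per ℓ-value: ℓ=3 → 1; ℓ=4 → 2; ℓ=5 → 3; ℓ=6 → 4; ℓ=7 → 5; ℓ=8 → 6.
Total orbitals: 1 + 2 + 3 + 4 + 5 + 6 = 21.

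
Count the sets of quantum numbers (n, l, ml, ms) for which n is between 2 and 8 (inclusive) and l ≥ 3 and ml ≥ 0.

160

For each n in the range, tally the orbitals obeying l ≥ 3 and ml ≥ 0:
n=4 → 4; n=5 → 9; n=6 → 15; n=7 → 22; n=8 → 30.
Orbitals: 4 + 9 + 15 + 22 + 30 = 80. Including both spin states (ms = ±1/2) gives 2 × 80 = 160 states.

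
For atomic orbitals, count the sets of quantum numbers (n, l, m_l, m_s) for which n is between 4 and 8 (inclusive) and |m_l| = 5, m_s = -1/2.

Count contributing orbitals for each principal shell:
n=6 → 2; n=7 → 4; n=8 → 6.
Orbitals: 2 + 4 + 6 = 12. With m_s fixed to -1/2 there is one state per orbital, so 12 states.

12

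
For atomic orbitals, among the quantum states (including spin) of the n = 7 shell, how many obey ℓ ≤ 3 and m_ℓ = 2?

4

With n = 7 the allowed ℓ are 0, 1, …, 6.
The (ℓ, m_ℓ) pairs meeting ℓ ≤ 3 and m_ℓ = 2 give: ℓ=2 → 1; ℓ=3 → 1.
Orbitals: 1 + 1 = 2. Each orbital carries two spin states, so 2 × 2 = 4 states.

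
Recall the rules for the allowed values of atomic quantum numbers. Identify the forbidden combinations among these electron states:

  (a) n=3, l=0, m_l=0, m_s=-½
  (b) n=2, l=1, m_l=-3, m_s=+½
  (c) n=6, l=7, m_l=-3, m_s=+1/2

(b) and (c)

(b) has |m_l| = 3 > l = 1, violating −l ≤ m_l ≤ l.
(c) has l = 7 ≥ n = 6, violating 0 ≤ l ≤ n−1.
The remaining set (a) satisfies all four rules.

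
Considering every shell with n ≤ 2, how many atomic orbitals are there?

Total orbitals = 1² + 2² = 5.

5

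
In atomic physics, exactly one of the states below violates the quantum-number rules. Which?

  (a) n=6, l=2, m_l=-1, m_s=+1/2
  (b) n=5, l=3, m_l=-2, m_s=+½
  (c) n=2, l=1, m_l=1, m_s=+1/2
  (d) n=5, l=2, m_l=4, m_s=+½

(d) has |m_l| = 4 > l = 2, violating −l ≤ m_l ≤ l.
The remaining sets (a), (b), (c) satisfy all four rules.

(d)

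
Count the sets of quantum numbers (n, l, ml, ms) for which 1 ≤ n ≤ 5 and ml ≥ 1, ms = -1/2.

20

Go shell by shell, enumerating (l, ml) with ml ≥ 1:
n=2 → 1; n=3 → 3; n=4 → 6; n=5 → 10.
Orbitals: 1 + 3 + 6 + 10 = 20. With ms fixed to -1/2 there is one state per orbital, so 20 states.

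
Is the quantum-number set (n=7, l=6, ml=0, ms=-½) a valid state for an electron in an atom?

n = 7 is a positive integer. l = 6 satisfies 0 ≤ l ≤ n−1 = 6. ml = 0 lies in the range −l … +l (here −6 … 6). ms = -1/2 is one of ±1/2.
All four constraints are satisfied.

Valid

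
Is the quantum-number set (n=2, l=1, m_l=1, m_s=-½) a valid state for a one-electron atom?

n = 2 is a positive integer. l = 1 satisfies 0 ≤ l ≤ n−1 = 1. m_l = 1 lies in the range −l … +l (here −1 … 1). m_s = -1/2 is one of ±1/2.
All four constraints are satisfied.

Allowed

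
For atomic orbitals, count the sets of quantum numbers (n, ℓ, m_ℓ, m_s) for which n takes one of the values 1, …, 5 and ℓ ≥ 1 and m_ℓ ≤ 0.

60

Treat each shell separately and count matching orbitals:
n=2 → 2; n=3 → 5; n=4 → 9; n=5 → 14.
Orbitals: 2 + 5 + 9 + 14 = 30. Including both spin states (m_s = ±1/2) gives 2 × 30 = 60 states.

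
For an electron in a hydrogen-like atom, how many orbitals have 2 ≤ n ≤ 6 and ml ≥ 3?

10

Per-shell orbital counts meeting the constraint:
n=4 → 1; n=5 → 3; n=6 → 6.
Total orbitals: 1 + 3 + 6 = 10.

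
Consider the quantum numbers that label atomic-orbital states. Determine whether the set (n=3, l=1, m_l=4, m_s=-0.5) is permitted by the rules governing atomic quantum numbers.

Not allowed

The magnetic quantum number must satisfy −l ≤ m_l ≤ l. With l = 1, m_l can only be -1, 0, 1, so m_l = 4 is forbidden.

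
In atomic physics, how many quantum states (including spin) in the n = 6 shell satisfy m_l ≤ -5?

2

With n = 6 the allowed l are 0, 1, …, 5.
Contributions: l=5 → 1.
Orbitals: 1. Each orbital carries two spin states, so 1 × 2 = 2 states.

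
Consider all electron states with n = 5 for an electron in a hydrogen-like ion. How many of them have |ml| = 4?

4

For n = 5, l ranges over 0 … 4.
Orbitals with |ml| = 4, by l: l=4 → 2.
Orbitals: 2. Each orbital carries two spin states, so 2 × 2 = 4 states.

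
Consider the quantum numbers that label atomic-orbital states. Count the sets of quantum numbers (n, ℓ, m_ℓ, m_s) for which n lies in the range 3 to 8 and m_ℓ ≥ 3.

Count contributing orbitals for each principal shell:
n=4 → 1; n=5 → 3; n=6 → 6; n=7 → 10; n=8 → 15.
Orbitals: 1 + 3 + 6 + 10 + 15 = 35. Including both spin states (m_s = ±1/2) gives 2 × 35 = 70 states.

70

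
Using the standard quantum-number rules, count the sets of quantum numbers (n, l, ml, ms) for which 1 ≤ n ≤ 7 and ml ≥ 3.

40

Treat each shell separately and count matching orbitals:
n=4 → 1; n=5 → 3; n=6 → 6; n=7 → 10.
Orbitals: 1 + 3 + 6 + 10 = 20. Including both spin states (ms = ±1/2) gives 2 × 20 = 40 states.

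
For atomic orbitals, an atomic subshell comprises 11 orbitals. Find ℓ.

ℓ = 5

2ℓ+1 = 11 gives ℓ = 5.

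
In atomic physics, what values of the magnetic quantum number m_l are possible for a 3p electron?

-1, 0, 1

The 3p subshell has l = 1, and m_l takes every integer from −l to +l. With l = 1 that gives the 3 values -1, 0, 1.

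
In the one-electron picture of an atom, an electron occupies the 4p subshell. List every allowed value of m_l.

-1, 0, 1

The 4p subshell has l = 1, and m_l takes every integer from −l to +l. With l = 1 that gives the 3 values -1, 0, 1.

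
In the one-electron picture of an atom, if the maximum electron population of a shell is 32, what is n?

n = 4

2n² = 32 ⇒ n² = 16 ⇒ n = 4.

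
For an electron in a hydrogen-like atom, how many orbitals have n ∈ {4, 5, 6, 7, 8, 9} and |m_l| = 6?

Treat each shell separately and count matching orbitals:
n=7 → 2; n=8 → 4; n=9 → 6.
Total orbitals: 2 + 4 + 6 = 12.

12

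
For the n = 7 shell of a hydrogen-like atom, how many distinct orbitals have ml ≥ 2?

Per l-value: l=2 → 1; l=3 → 2; l=4 → 3; l=5 → 4; l=6 → 5.
Total orbitals: 1 + 2 + 3 + 4 + 5 = 15.

15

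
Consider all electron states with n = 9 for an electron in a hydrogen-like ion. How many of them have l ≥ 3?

With n = 9 the allowed l are 0, 1, …, 8.
The (l, m_l) pairs meeting l ≥ 3 give: l=3 → 7; l=4 → 9; l=5 → 11; l=6 → 13; l=7 → 15; l=8 → 17.
Orbitals: 7 + 9 + 11 + 13 + 15 + 17 = 72. Each orbital carries two spin states, so 72 × 2 = 144 states.

144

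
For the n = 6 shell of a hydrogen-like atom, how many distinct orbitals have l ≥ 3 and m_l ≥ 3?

6

For n = 6, l ranges over 0 … 5.
Per l-value: l=3 → 1; l=4 → 2; l=5 → 3.
Total orbitals: 1 + 2 + 3 = 6.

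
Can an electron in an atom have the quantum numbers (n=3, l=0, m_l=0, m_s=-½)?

Yes

n = 3 is a positive integer. l = 0 satisfies 0 ≤ l ≤ n−1 = 2. m_l = 0 lies in the range −l … +l (here 0). m_s = -1/2 is one of ±1/2.
All four constraints are satisfied.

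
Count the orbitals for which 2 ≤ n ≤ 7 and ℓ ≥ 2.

115

Count contributing orbitals for each principal shell:
n=3 → 5; n=4 → 12; n=5 → 21; n=6 → 32; n=7 → 45.
Total orbitals: 5 + 12 + 21 + 32 + 45 = 115.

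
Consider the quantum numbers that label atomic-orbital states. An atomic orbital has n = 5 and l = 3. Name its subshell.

l = 3 corresponds to the letter 'f', so the subshell is 5f.

5f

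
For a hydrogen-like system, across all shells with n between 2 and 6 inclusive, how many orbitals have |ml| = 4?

6

Work shell by shell — for each n, count the (l, ml) pairs that satisfy |ml| = 4:
n=5 → 2; n=6 → 4.
Total orbitals: 2 + 4 = 6.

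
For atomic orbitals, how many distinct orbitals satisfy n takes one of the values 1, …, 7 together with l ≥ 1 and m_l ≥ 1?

56

Per-shell orbital counts meeting the constraint:
n=2 → 1; n=3 → 3; n=4 → 6; n=5 → 10; n=6 → 15; n=7 → 21.
Total orbitals: 1 + 3 + 6 + 10 + 15 + 21 = 56.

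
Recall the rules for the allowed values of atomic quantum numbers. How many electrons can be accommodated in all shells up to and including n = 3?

Total orbitals = 1² + 2² + 3² = 14. Doubling for spin gives 28 electrons.

28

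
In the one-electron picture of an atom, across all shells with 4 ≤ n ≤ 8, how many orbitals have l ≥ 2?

Go shell by shell, enumerating (l, m_l) with l ≥ 2:
n=4 → 12; n=5 → 21; n=6 → 32; n=7 → 45; n=8 → 60.
Total orbitals: 12 + 21 + 32 + 45 + 60 = 170.

170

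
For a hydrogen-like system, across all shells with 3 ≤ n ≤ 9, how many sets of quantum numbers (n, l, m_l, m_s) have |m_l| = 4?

Treat each shell separately and count matching orbitals:
n=5 → 2; n=6 → 4; n=7 → 6; n=8 → 8; n=9 → 10.
Orbitals: 2 + 4 + 6 + 8 + 10 = 30. Including both spin states (m_s = ±1/2) gives 2 × 30 = 60 states.

60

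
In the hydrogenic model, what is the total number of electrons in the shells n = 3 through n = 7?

270

Shell n has n² orbitals: 3²=9 + 4²=16 + 5²=25 + 6²=36 + 7²=49 = 135 orbitals.
Two spin states per orbital: 2 × 135 = 270 electrons.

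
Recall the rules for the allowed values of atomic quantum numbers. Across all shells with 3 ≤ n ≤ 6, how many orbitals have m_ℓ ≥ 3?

For each n in the range, tally the orbitals obeying m_ℓ ≥ 3:
n=4 → 1; n=5 → 3; n=6 → 6.
Total orbitals: 1 + 3 + 6 = 10.

10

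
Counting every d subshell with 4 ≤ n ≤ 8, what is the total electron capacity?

A d subshell (l = 2) exists for every n ≥ 3, so shells n = 4, 5, 6, 7, 8 each contribute one — 5 subshells.
Since each d subshell holds 2(2·2+1) = 10 electrons, the total is 5 × 10 = 50.

50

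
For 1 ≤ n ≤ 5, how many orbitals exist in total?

Total orbitals = 1² + 2² + 3² + 4² + 5² = 55.

55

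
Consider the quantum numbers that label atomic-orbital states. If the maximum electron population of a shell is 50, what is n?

n = 5

2n² = 50 ⇒ n² = 25 ⇒ n = 5.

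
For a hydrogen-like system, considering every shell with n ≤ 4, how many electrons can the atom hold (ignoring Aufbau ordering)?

Total orbitals = 1² + 2² + 3² + 4² = 30. Doubling for spin gives 60 electrons.

60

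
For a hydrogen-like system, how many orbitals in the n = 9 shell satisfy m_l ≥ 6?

6

For n = 9, l ranges over 0 … 8.
Orbitals with m_l ≥ 6, by l: l=6 → 1; l=7 → 2; l=8 → 3.
Total orbitals: 1 + 2 + 3 = 6.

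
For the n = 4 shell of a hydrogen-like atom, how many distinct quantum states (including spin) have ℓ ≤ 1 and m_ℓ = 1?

For n = 4, ℓ ranges over 0 … 3.
Contributions: ℓ=1 → 1.
Orbitals: 1. Each orbital carries two spin states, so 1 × 2 = 2 states.

2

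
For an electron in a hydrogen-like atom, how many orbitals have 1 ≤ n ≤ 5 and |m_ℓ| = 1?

Count contributing orbitals for each principal shell:
n=2 → 2; n=3 → 4; n=4 → 6; n=5 → 8.
Total orbitals: 2 + 4 + 6 + 8 = 20.

20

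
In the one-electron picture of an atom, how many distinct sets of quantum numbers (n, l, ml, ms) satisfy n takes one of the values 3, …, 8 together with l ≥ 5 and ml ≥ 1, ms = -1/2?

Go shell by shell, enumerating (l, ml) with l ≥ 5 and ml ≥ 1:
n=6 → 5; n=7 → 11; n=8 → 18.
Orbitals: 5 + 11 + 18 = 34. With ms fixed to -1/2 there is one state per orbital, so 34 states.

34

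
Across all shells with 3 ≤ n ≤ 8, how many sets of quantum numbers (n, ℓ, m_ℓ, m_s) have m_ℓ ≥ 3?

70

Work shell by shell — for each n, count the (ℓ, m_ℓ) pairs that satisfy m_ℓ ≥ 3:
n=4 → 1; n=5 → 3; n=6 → 6; n=7 → 10; n=8 → 15.
Orbitals: 1 + 3 + 6 + 10 + 15 = 35. Including both spin states (m_s = ±1/2) gives 2 × 35 = 70 states.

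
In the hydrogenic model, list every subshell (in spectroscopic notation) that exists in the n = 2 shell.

2s, 2p

For n = 2, ℓ runs from 0 to 1. In spectroscopic notation ℓ = 0,1,2,… ↔ s,p,d,f,g,h,i, so the subshells are 2s, 2p.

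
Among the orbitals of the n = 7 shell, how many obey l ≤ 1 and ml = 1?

1

With n = 7 the allowed l are 0, 1, …, 6.
Per l-value: l=1 → 1.
Total orbitals: 1.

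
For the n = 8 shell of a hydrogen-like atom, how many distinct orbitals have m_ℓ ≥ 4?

With n = 8 the allowed ℓ are 0, 1, …, 7.
Per ℓ-value: ℓ=4 → 1; ℓ=5 → 2; ℓ=6 → 3; ℓ=7 → 4.
Total orbitals: 1 + 2 + 3 + 4 = 10.

10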